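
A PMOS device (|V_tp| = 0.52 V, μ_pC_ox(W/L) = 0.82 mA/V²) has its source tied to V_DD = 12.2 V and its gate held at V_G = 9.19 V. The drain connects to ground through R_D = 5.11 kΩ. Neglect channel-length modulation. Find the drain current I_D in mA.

V_SG = V_DD − V_G = 12.2 − 9.19 = 3.01 V, so V_ov = 3.01 − 0.52 = 2.49 V.
Assume saturation: I_D = ½ k_p V_ov² = 0.5 × 0.82 × 2.49² = 2.54 mA, giving V_SD = V_DD − I_D R_D = 12.2 − 2.54 × 5.11 = -0.79 V.
But -0.79 V < V_ov = 2.49 V, so the device is actually in triode.
In triode I_D = k_p[V_ov V_SD − ½ V_SD²] and I_D = (V_DD − V_SD)/R_D. Equating: 2.1 V_SD² − 11.43 V_SD + 12.2 = 0, giving V_SD = 1.45 V (the root below V_ov).
I_D = (12.2 − 1.45) / 5.11 = 2.1 mA.

I_D = 2.10 mA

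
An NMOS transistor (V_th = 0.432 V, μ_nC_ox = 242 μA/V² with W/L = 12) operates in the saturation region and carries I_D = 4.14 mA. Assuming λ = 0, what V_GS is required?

k_n = μ_nC_ox · (W/L) = 2.904 mA/V².
In saturation I_D = ½ k_n (V_GS − V_th)², so V_GS − V_th = √(2 I_D / k_n) = √(2 × 4.14 / 2.904) = 1.69 V.
V_GS = 0.432 + 1.69 = 2.12 V.

V_GS = 2.12 V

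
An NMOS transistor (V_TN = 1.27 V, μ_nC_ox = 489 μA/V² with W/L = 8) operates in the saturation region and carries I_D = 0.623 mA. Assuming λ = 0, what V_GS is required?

k_n = μ_nC_ox · (W/L) = 3.912 mA/V².
In saturation I_D = ½ k_n (V_GS − V_TN)², so V_GS − V_TN = √(2 I_D / k_n) = √(2 × 0.623 / 3.912) = 0.564 V.
V_GS = 1.27 + 0.564 = 1.83 V.

V_GS = 1.83 V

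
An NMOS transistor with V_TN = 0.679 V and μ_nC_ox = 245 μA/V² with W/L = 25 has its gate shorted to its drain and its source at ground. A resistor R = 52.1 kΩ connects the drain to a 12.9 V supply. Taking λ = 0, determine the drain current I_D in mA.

I_D = 0.229 mA

With gate tied to drain, V_GS = V_DS ≥ V_GS − V_TN, so the device is in saturation.
k_n = μ_nC_ox · (W/L) = 6.125 mA/V².
KCL at the drain: ½ k_n (V_GS − V_TN)² = (V_DD − V_GS)/R.
Let x = V_GS − 0.679. Then 160 x² + x − 12.22 = 0, giving x = 0.274 V (positive root), so V_GS = 0.953 V.
I_D = (V_DD − V_GS)/R = (12.9 − 0.953) / 52.1 = 0.229 mA.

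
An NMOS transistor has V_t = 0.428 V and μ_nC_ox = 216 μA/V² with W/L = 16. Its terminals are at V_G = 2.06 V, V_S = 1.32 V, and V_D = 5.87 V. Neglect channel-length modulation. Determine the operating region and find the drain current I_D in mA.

V_GS = V_G − V_S = 2.06 − 1.32 = 0.74 V; V_DS = V_D − V_S = 5.87 − 1.32 = 4.55 V.
k_n = μ_nC_ox · (W/L) = 3.456 mA/V².
V_ov = V_GS − V_t = 0.74 − 0.428 = 0.312 V.
Since V_DS = 4.55 V ≥ V_ov = 0.312 V, the device is in saturation.
I_D = ½ k_n V_ov² = 0.5 × 3.456 × 0.312² = 0.168 mA.

Saturation; I_D = 0.168 mA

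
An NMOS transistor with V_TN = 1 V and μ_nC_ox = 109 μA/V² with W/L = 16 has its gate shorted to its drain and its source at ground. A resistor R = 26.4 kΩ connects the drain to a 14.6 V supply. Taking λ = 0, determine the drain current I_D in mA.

With gate tied to drain, V_GS = V_DS ≥ V_GS − V_TN, so the device is in saturation.
k_n = μ_nC_ox · (W/L) = 1.744 mA/V².
KCL at the drain: ½ k_n (V_GS − V_TN)² = (V_DD − V_GS)/R.
Let x = V_GS − 1. Then 23 x² + x − 13.6 = 0, giving x = 0.747 V (positive root), so V_GS = 1.75 V.
I_D = (V_DD − V_GS)/R = (14.6 − 1.75) / 26.4 = 0.487 mA.

I_D = 0.487 mA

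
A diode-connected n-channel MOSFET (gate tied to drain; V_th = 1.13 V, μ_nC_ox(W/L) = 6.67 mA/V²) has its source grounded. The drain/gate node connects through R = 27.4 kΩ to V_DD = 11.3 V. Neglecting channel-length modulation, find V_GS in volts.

With gate tied to drain, V_GS = V_DS ≥ V_GS − V_th, so the device is in saturation.
KCL at the drain: ½ k_n (V_GS − V_th)² = (V_DD − V_GS)/R.
Let x = V_GS − 1.13. Then 91.4 x² + x − 10.17 = 0, giving x = 0.328 V (positive root), so V_GS = 1.46 V.
I_D = (V_DD − V_GS)/R = (11.3 − 1.46) / 27.4 = 0.359 mA.

V_GS = 1.46 V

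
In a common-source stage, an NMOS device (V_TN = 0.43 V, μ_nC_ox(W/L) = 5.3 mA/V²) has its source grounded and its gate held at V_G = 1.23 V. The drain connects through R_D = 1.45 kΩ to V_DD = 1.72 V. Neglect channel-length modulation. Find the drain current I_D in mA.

I_D = 0.990 mA

V_GS = V_G = 1.23 V, so V_ov = 1.23 − 0.43 = 0.8 V.
Assume saturation: I_D = ½ k_n V_ov² = 0.5 × 5.3 × 0.8² = 1.7 mA, giving V_DS = V_DD − I_D R_D = 1.72 − 1.7 × 1.45 = -0.739 V.
But -0.739 V < V_ov = 0.8 V, so the device is actually in triode.
In triode I_D = k_n[V_ov V_DS − ½ V_DS²] and I_D = (V_DD − V_DS)/R_D. Equating: 3.84 V_DS² − 7.148 V_DS + 1.72 = 0, giving V_DS = 0.284 V (the root below V_ov).
I_D = (1.72 − 0.284) / 1.45 = 0.99 mA.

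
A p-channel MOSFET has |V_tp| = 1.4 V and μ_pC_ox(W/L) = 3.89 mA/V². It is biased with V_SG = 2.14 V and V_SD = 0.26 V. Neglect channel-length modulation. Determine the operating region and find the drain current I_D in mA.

V_ov = V_SG − |V_tp| = 2.14 − 1.4 = 0.74 V.
Since V_SD = 0.26 V < V_ov = 0.74 V, the device is in the triode region.
I_D = k_p [V_ov · V_SD − ½ V_SD²] = 3.89 × [0.74 × 0.26 − 0.5 × 0.26²] = 0.617 mA.

Triode; I_D = 0.617 mA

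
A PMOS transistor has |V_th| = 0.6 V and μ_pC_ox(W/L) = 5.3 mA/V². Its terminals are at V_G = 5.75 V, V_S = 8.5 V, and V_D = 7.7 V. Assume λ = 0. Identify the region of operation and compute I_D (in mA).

Triode; I_D = 7.42 mA

V_SG = V_S − V_G = 8.5 − 5.75 = 2.75 V; V_SD = V_S − V_D = 8.5 − 7.7 = 0.8 V.
V_ov = V_SG − |V_th| = 2.75 − 0.6 = 2.15 V.
Since V_SD = 0.8 V < V_ov = 2.15 V, the device is in the triode region.
I_D = k_p [V_ov · V_SD − ½ V_SD²] = 5.3 × [2.15 × 0.8 − 0.5 × 0.8²] = 7.42 mA.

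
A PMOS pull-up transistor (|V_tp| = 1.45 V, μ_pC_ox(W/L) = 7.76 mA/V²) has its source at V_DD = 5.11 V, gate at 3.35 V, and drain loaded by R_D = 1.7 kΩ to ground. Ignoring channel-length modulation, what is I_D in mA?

V_SG = V_DD − V_G = 5.11 − 3.35 = 1.76 V, so V_ov = 1.76 − 1.45 = 0.31 V.
Assume saturation: I_D = ½ k_p V_ov² = 0.5 × 7.76 × 0.31² = 0.373 mA, giving V_SD = V_DD − I_D R_D = 5.11 − 0.373 × 1.7 = 4.48 V.
V_SD = 4.48 V ≥ V_ov = 0.31 V, confirming saturation.

I_D = 0.373 mA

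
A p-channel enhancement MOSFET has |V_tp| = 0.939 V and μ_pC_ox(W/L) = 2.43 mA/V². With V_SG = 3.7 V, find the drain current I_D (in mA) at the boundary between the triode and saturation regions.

I_D = 9.26 mA

At the boundary V_SD = V_ov = V_SG − |V_tp| = 3.7 − 0.939 = 2.76 V.
I_D = ½ k_p V_ov² = 0.5 × 2.43 × 2.76² = 9.26 mA.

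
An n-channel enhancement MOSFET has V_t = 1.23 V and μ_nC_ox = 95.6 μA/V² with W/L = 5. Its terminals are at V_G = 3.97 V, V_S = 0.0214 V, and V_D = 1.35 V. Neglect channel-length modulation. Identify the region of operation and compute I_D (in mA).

Triode; I_D = 1.30 mA

V_GS = V_G − V_S = 3.97 − 0.0214 = 3.95 V; V_DS = V_D − V_S = 1.35 − 0.0214 = 1.33 V.
k_n = μ_nC_ox · (W/L) = 0.478 mA/V².
V_ov = V_GS − V_t = 3.95 − 1.23 = 2.72 V.
Since V_DS = 1.33 V < V_ov = 2.72 V, the device is in the triode region.
I_D = k_n [V_ov · V_DS − ½ V_DS²] = 0.478 × [2.72 × 1.33 − 0.5 × 1.33²] = 1.3 mA.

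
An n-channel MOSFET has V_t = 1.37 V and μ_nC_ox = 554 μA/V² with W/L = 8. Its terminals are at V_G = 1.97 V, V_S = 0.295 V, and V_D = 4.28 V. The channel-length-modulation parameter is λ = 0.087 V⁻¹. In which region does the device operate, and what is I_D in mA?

Saturation; I_D = 0.278 mA

V_GS = V_G − V_S = 1.97 − 0.295 = 1.68 V; V_DS = V_D − V_S = 4.28 − 0.295 = 3.99 V.
k_n = μ_nC_ox · (W/L) = 4.432 mA/V².
V_ov = V_GS − V_t = 1.68 − 1.37 = 0.305 V.
Since V_DS = 3.99 V ≥ V_ov = 0.305 V, the device is in saturation.
I_D = ½ k_n V_ov² (1 + λ V_DS) = 0.5 × 4.432 × 0.305² × (1 + 0.087 × 3.99) = 0.278 mA.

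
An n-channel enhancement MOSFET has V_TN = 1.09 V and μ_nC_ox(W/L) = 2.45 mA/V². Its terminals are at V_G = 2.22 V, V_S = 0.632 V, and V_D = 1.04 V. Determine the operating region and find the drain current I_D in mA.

V_GS = V_G − V_S = 2.22 − 0.632 = 1.59 V; V_DS = V_D − V_S = 1.04 − 0.632 = 0.408 V.
V_ov = V_GS − V_TN = 1.59 − 1.09 = 0.498 V.
Since V_DS = 0.408 V < V_ov = 0.498 V, the device is in the triode region.
I_D = k_n [V_ov · V_DS − ½ V_DS²] = 2.45 × [0.498 × 0.408 − 0.5 × 0.408²] = 0.294 mA.

Triode; I_D = 0.294 mA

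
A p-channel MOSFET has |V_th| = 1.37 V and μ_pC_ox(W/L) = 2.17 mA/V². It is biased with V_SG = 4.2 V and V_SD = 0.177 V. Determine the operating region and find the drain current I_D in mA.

Triode; I_D = 1.05 mA

V_ov = V_SG − |V_th| = 4.2 − 1.37 = 2.83 V.
Since V_SD = 0.177 V < V_ov = 2.83 V, the device is in the triode region.
I_D = k_p [V_ov · V_SD − ½ V_SD²] = 2.17 × [2.83 × 0.177 − 0.5 × 0.177²] = 1.05 mA.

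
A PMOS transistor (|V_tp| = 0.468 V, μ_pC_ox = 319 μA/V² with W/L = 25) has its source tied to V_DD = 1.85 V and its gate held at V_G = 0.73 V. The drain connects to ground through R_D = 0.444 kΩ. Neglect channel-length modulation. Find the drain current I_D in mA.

V_SG = V_DD − V_G = 1.85 − 0.73 = 1.12 V, so V_ov = 1.12 − 0.468 = 0.652 V.
k_p = μ_pC_ox · (W/L) = 7.975 mA/V².
Assume saturation: I_D = ½ k_p V_ov² = 0.5 × 7.975 × 0.652² = 1.7 mA, giving V_SD = V_DD − I_D R_D = 1.85 − 1.7 × 0.444 = 1.1 V.
V_SD = 1.1 V ≥ V_ov = 0.652 V, confirming saturation.

I_D = 1.70 mA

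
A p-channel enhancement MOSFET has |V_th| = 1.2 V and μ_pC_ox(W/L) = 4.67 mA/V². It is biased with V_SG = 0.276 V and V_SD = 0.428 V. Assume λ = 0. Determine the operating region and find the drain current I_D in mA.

Cutoff; I_D = 0 mA

V_SG = 0.276 V < |V_th| = 1.2 V, so the transistor is in cutoff.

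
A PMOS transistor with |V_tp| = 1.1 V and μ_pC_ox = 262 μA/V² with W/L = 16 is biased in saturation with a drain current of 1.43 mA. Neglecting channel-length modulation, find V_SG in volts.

k_p = μ_pC_ox · (W/L) = 4.192 mA/V².
In saturation I_D = ½ k_p (V_SG − |V_tp|)², so V_SG − |V_tp| = √(2 I_D / k_p) = √(2 × 1.43 / 4.192) = 0.826 V.
V_SG = 1.1 + 0.826 = 1.93 V.

V_SG = 1.93 V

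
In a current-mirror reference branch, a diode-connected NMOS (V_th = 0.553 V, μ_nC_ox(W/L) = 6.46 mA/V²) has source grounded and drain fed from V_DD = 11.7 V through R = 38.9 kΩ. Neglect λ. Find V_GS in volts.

V_GS = 0.847 V

With gate tied to drain, V_GS = V_DS ≥ V_GS − V_th, so the device is in saturation.
KCL at the drain: ½ k_n (V_GS − V_th)² = (V_DD − V_GS)/R.
Let x = V_GS − 0.553. Then 126 x² + x − 11.15 = 0, giving x = 0.294 V (positive root), so V_GS = 0.847 V.
I_D = (V_DD − V_GS)/R = (11.7 − 0.847) / 38.9 = 0.279 mA.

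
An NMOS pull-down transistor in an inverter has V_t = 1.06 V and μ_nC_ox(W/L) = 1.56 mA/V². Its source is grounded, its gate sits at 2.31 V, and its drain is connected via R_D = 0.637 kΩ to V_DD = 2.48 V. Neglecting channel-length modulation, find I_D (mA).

V_GS = V_G = 2.31 V, so V_ov = 2.31 − 1.06 = 1.25 V.
Assume saturation: I_D = ½ k_n V_ov² = 0.5 × 1.56 × 1.25² = 1.22 mA, giving V_DS = V_DD − I_D R_D = 2.48 − 1.22 × 0.637 = 1.7 V.
V_DS = 1.7 V ≥ V_ov = 1.25 V, confirming saturation.

I_D = 1.22 mA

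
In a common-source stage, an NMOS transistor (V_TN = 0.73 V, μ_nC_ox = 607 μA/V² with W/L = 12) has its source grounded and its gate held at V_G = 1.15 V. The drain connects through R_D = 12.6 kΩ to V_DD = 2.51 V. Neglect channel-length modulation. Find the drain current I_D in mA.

I_D = 0.194 mA

V_GS = V_G = 1.15 V, so V_ov = 1.15 − 0.73 = 0.42 V.
k_n = μ_nC_ox · (W/L) = 7.284 mA/V².
Assume saturation: I_D = ½ k_n V_ov² = 0.5 × 7.284 × 0.42² = 0.642 mA, giving V_DS = V_DD − I_D R_D = 2.51 − 0.642 × 12.6 = -5.58 V.
But -5.58 V < V_ov = 0.42 V, so the device is actually in triode.
In triode I_D = k_n[V_ov V_DS − ½ V_DS²] and I_D = (V_DD − V_DS)/R_D. Equating: 45.9 V_DS² − 39.55 V_DS + 2.51 = 0, giving V_DS = 0.069 V (the root below V_ov).
I_D = (2.51 − 0.069) / 12.6 = 0.194 mA.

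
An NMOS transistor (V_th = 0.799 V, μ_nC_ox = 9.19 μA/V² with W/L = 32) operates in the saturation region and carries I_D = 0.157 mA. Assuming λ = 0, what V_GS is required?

V_GS = 1.83 V

k_n = μ_nC_ox · (W/L) = 0.2941 mA/V².
In saturation I_D = ½ k_n (V_GS − V_th)², so V_GS − V_th = √(2 I_D / k_n) = √(2 × 0.157 / 0.2941) = 1.03 V.
V_GS = 0.799 + 1.03 = 1.83 V.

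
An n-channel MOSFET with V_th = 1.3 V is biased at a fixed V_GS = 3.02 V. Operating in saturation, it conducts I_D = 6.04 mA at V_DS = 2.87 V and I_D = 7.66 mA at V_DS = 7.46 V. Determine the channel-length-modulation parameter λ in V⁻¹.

λ = 0.0702 V⁻¹

With V_GS fixed, I_D ∝ (1 + λ V_DS) in saturation, so I_D2/I_D1 = (1 + λ V_DS2)/(1 + λ V_DS1).
7.66/6.04 = 1.268 = (1 + 7.46 λ)/(1 + 2.87 λ).
Solving: λ (I_D1 V_DS2 − I_D2 V_DS1) = I_D2 − I_D1, so λ = (7.66 − 6.04) / (6.04 × 7.46 − 7.66 × 2.87) = 1.62 / 23.1 = 0.0702 V⁻¹.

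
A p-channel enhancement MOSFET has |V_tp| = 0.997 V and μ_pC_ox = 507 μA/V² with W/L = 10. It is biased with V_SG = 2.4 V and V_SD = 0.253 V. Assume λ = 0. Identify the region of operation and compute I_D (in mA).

k_p = μ_pC_ox · (W/L) = 5.07 mA/V².
V_ov = V_SG − |V_tp| = 2.4 − 0.997 = 1.4 V.
Since V_SD = 0.253 V < V_ov = 1.4 V, the device is in the triode region.
I_D = k_p [V_ov · V_SD − ½ V_SD²] = 5.07 × [1.4 × 0.253 − 0.5 × 0.253²] = 1.64 mA.

Triode; I_D = 1.64 mA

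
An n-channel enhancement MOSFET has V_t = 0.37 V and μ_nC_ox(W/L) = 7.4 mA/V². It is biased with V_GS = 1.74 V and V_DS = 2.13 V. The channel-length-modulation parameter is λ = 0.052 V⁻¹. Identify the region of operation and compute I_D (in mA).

V_ov = V_GS − V_t = 1.74 − 0.37 = 1.37 V.
Since V_DS = 2.13 V ≥ V_ov = 1.37 V, the device is in saturation.
I_D = ½ k_n V_ov² (1 + λ V_DS) = 0.5 × 7.4 × 1.37² × (1 + 0.052 × 2.13) = 7.71 mA.

Saturation; I_D = 7.71 mA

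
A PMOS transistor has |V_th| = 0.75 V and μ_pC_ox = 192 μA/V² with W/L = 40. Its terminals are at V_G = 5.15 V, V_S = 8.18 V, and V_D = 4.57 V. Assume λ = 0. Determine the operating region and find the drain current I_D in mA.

V_SG = V_S − V_G = 8.18 − 5.15 = 3.03 V; V_SD = V_S − V_D = 8.18 − 4.57 = 3.61 V.
k_p = μ_pC_ox · (W/L) = 7.68 mA/V².
V_ov = V_SG − |V_th| = 3.03 − 0.75 = 2.28 V.
Since V_SD = 3.61 V ≥ V_ov = 2.28 V, the device is in saturation.
I_D = ½ k_p V_ov² = 0.5 × 7.68 × 2.28² = 20 mA.

Saturation; I_D = 20.0 mA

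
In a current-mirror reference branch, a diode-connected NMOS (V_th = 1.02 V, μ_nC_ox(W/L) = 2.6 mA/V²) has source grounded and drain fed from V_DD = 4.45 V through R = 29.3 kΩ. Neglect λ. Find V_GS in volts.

With gate tied to drain, V_GS = V_DS ≥ V_GS − V_th, so the device is in saturation.
KCL at the drain: ½ k_n (V_GS − V_th)² = (V_DD − V_GS)/R.
Let x = V_GS − 1.02. Then 38.1 x² + x − 3.43 = 0, giving x = 0.287 V (positive root), so V_GS = 1.31 V.
I_D = (V_DD − V_GS)/R = (4.45 − 1.31) / 29.3 = 0.107 mA.

V_GS = 1.31 V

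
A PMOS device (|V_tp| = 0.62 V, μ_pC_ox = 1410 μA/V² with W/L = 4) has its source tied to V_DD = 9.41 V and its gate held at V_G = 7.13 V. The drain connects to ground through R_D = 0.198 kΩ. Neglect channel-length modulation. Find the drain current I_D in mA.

V_SG = V_DD − V_G = 9.41 − 7.13 = 2.28 V, so V_ov = 2.28 − 0.62 = 1.66 V.
k_p = μ_pC_ox · (W/L) = 5.64 mA/V².
Assume saturation: I_D = ½ k_p V_ov² = 0.5 × 5.64 × 1.66² = 7.77 mA, giving V_SD = V_DD − I_D R_D = 9.41 − 7.77 × 0.198 = 7.87 V.
V_SD = 7.87 V ≥ V_ov = 1.66 V, confirming saturation.

I_D = 7.77 mA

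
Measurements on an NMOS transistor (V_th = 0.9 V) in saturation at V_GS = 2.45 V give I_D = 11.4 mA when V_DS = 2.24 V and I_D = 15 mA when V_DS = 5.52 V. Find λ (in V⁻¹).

λ = 0.123 V⁻¹

With V_GS fixed, I_D ∝ (1 + λ V_DS) in saturation, so I_D2/I_D1 = (1 + λ V_DS2)/(1 + λ V_DS1).
15/11.4 = 1.316 = (1 + 5.52 λ)/(1 + 2.24 λ).
Solving: λ (I_D1 V_DS2 − I_D2 V_DS1) = I_D2 − I_D1, so λ = (15 − 11.4) / (11.4 × 5.52 − 15 × 2.24) = 3.6 / 29.3 = 0.123 V⁻¹.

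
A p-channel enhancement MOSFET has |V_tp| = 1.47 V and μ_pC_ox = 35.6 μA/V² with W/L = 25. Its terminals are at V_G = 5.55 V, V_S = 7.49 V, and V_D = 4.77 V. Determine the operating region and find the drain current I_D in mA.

V_SG = V_S − V_G = 7.49 − 5.55 = 1.94 V; V_SD = V_S − V_D = 7.49 − 4.77 = 2.72 V.
k_p = μ_pC_ox · (W/L) = 0.89 mA/V².
V_ov = V_SG − |V_tp| = 1.94 − 1.47 = 0.47 V.
Since V_SD = 2.72 V ≥ V_ov = 0.47 V, the device is in saturation.
I_D = ½ k_p V_ov² = 0.5 × 0.89 × 0.47² = 0.0983 mA.

Saturation; I_D = 0.0983 mA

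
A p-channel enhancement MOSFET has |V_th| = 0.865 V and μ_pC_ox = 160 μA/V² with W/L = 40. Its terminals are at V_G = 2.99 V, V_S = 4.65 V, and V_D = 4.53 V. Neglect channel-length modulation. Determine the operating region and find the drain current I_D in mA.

V_SG = V_S − V_G = 4.65 − 2.99 = 1.66 V; V_SD = V_S − V_D = 4.65 − 4.53 = 0.12 V.
k_p = μ_pC_ox · (W/L) = 6.4 mA/V².
V_ov = V_SG − |V_th| = 1.66 − 0.865 = 0.795 V.
Since V_SD = 0.12 V < V_ov = 0.795 V, the device is in the triode region.
I_D = k_p [V_ov · V_SD − ½ V_SD²] = 6.4 × [0.795 × 0.12 − 0.5 × 0.12²] = 0.564 mA.

Triode; I_D = 0.564 mA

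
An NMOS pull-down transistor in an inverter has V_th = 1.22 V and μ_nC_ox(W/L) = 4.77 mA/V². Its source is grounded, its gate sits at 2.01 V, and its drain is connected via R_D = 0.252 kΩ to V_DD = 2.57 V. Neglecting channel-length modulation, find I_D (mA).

V_GS = V_G = 2.01 V, so V_ov = 2.01 − 1.22 = 0.79 V.
Assume saturation: I_D = ½ k_n V_ov² = 0.5 × 4.77 × 0.79² = 1.49 mA, giving V_DS = V_DD − I_D R_D = 2.57 − 1.49 × 0.252 = 2.19 V.
V_DS = 2.19 V ≥ V_ov = 0.79 V, confirming saturation.

I_D = 1.49 mA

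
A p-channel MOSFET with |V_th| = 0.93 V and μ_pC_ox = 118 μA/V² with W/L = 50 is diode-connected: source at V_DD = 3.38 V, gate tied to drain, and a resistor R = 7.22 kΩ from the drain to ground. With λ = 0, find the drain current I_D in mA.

I_D = 0.295 mA

With gate tied to drain, V_SG = V_SD ≥ V_SG − |V_th|, so the device is in saturation.
k_p = μ_pC_ox · (W/L) = 5.9 mA/V².
KCL at the drain: ½ k_p (V_SG − |V_th|)² = (V_DD − V_SG)/R.
Let x = V_SG − 0.93. Then 21.3 x² + x − 2.45 = 0, giving x = 0.316 V (positive root), so V_SG = 1.25 V.
I_D = (V_DD − V_SG)/R = (3.38 − 1.25) / 7.22 = 0.295 mA.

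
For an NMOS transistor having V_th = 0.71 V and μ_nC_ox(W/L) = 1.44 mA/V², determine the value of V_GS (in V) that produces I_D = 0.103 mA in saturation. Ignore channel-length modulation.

V_GS = 1.09 V

In saturation I_D = ½ k_n (V_GS − V_th)², so V_GS − V_th = √(2 I_D / k_n) = √(2 × 0.103 / 1.44) = 0.378 V.
V_GS = 0.71 + 0.378 = 1.09 V.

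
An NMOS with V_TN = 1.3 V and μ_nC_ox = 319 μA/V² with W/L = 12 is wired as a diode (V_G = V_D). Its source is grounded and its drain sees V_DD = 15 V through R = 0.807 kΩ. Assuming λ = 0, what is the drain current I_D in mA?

With gate tied to drain, V_GS = V_DS ≥ V_GS − V_TN, so the device is in saturation.
k_n = μ_nC_ox · (W/L) = 3.828 mA/V².
KCL at the drain: ½ k_n (V_GS − V_TN)² = (V_DD − V_GS)/R.
Let x = V_GS − 1.3. Then 1.54 x² + x − 13.7 = 0, giving x = 2.67 V (positive root), so V_GS = 3.97 V.
I_D = (V_DD − V_GS)/R = (15 − 3.97) / 0.807 = 13.7 mA.

I_D = 13.7 mA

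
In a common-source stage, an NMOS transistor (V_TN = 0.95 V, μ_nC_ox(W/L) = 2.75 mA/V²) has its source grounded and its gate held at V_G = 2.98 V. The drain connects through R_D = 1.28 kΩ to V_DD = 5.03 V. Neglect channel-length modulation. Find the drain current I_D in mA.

V_GS = V_G = 2.98 V, so V_ov = 2.98 − 0.95 = 2.03 V.
Assume saturation: I_D = ½ k_n V_ov² = 0.5 × 2.75 × 2.03² = 5.67 mA, giving V_DS = V_DD − I_D R_D = 5.03 − 5.67 × 1.28 = -2.22 V.
But -2.22 V < V_ov = 2.03 V, so the device is actually in triode.
In triode I_D = k_n[V_ov V_DS − ½ V_DS²] and I_D = (V_DD − V_DS)/R_D. Equating: 1.76 V_DS² − 8.146 V_DS + 5.03 = 0, giving V_DS = 0.734 V (the root below V_ov).
I_D = (5.03 − 0.734) / 1.28 = 3.36 mA.

I_D = 3.36 mA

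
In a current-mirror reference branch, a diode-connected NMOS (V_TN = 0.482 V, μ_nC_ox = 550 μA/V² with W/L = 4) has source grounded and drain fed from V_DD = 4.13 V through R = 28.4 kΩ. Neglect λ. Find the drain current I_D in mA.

I_D = 0.117 mA

With gate tied to drain, V_GS = V_DS ≥ V_GS − V_TN, so the device is in saturation.
k_n = μ_nC_ox · (W/L) = 2.2 mA/V².
KCL at the drain: ½ k_n (V_GS − V_TN)² = (V_DD − V_GS)/R.
Let x = V_GS − 0.482. Then 31.2 x² + x − 3.648 = 0, giving x = 0.326 V (positive root), so V_GS = 0.808 V.
I_D = (V_DD − V_GS)/R = (4.13 − 0.808) / 28.4 = 0.117 mA.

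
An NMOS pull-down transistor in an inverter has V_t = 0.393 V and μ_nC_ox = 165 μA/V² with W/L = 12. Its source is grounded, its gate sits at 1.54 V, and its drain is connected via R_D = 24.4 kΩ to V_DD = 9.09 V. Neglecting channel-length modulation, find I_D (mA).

I_D = 0.365 mA

V_GS = V_G = 1.54 V, so V_ov = 1.54 − 0.393 = 1.15 V.
k_n = μ_nC_ox · (W/L) = 1.98 mA/V².
Assume saturation: I_D = ½ k_n V_ov² = 0.5 × 1.98 × 1.15² = 1.3 mA, giving V_DS = V_DD − I_D R_D = 9.09 − 1.3 × 24.4 = -22.7 V.
But -22.7 V < V_ov = 1.15 V, so the device is actually in triode.
In triode I_D = k_n[V_ov V_DS − ½ V_DS²] and I_D = (V_DD − V_DS)/R_D. Equating: 24.2 V_DS² − 56.41 V_DS + 9.09 = 0, giving V_DS = 0.174 V (the root below V_ov).
I_D = (9.09 − 0.174) / 24.4 = 0.365 mA.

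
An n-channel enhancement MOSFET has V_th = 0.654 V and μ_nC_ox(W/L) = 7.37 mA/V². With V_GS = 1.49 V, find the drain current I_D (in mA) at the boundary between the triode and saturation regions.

At the boundary V_DS = V_ov = V_GS − V_th = 1.49 − 0.654 = 0.836 V.
I_D = ½ k_n V_ov² = 0.5 × 7.37 × 0.836² = 2.58 mA.

I_D = 2.58 mA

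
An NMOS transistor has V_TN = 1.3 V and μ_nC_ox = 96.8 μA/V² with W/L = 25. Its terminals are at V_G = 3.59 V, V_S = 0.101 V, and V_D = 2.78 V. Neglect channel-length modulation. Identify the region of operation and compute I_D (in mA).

V_GS = V_G − V_S = 3.59 − 0.101 = 3.49 V; V_DS = V_D − V_S = 2.78 − 0.101 = 2.68 V.
k_n = μ_nC_ox · (W/L) = 2.42 mA/V².
V_ov = V_GS − V_TN = 3.49 − 1.3 = 2.19 V.
Since V_DS = 2.68 V ≥ V_ov = 2.19 V, the device is in saturation.
I_D = ½ k_n V_ov² = 0.5 × 2.42 × 2.19² = 5.8 mA.

Saturation; I_D = 5.80 mA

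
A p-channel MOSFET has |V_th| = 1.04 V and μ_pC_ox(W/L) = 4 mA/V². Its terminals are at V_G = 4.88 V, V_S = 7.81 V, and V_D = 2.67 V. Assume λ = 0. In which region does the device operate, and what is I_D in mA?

V_SG = V_S − V_G = 7.81 − 4.88 = 2.93 V; V_SD = V_S − V_D = 7.81 − 2.67 = 5.14 V.
V_ov = V_SG − |V_th| = 2.93 − 1.04 = 1.89 V.
Since V_SD = 5.14 V ≥ V_ov = 1.89 V, the device is in saturation.
I_D = ½ k_p V_ov² = 0.5 × 4 × 1.89² = 7.14 mA.

Saturation; I_D = 7.14 mA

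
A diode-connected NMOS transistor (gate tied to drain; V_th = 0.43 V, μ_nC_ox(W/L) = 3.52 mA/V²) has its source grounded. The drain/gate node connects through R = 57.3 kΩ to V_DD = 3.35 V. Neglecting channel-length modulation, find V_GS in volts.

V_GS = 0.595 V

With gate tied to drain, V_GS = V_DS ≥ V_GS − V_th, so the device is in saturation.
KCL at the drain: ½ k_n (V_GS − V_th)² = (V_DD − V_GS)/R.
Let x = V_GS − 0.43. Then 101 x² + x − 2.92 = 0, giving x = 0.165 V (positive root), so V_GS = 0.595 V.
I_D = (V_DD − V_GS)/R = (3.35 − 0.595) / 57.3 = 0.0481 mA.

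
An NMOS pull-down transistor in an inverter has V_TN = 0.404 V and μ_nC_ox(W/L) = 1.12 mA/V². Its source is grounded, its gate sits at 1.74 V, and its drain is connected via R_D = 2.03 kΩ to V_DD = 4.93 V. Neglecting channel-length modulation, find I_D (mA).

V_GS = V_G = 1.74 V, so V_ov = 1.74 − 0.404 = 1.34 V.
Assume saturation: I_D = ½ k_n V_ov² = 0.5 × 1.12 × 1.34² = 1 mA, giving V_DS = V_DD − I_D R_D = 4.93 − 1 × 2.03 = 2.9 V.
V_DS = 2.9 V ≥ V_ov = 1.34 V, confirming saturation.

I_D = 1.00 mA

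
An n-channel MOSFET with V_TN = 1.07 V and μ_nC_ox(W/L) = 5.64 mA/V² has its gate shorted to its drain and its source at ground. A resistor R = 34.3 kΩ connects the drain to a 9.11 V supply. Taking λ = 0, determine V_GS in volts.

With gate tied to drain, V_GS = V_DS ≥ V_GS − V_TN, so the device is in saturation.
KCL at the drain: ½ k_n (V_GS − V_TN)² = (V_DD − V_GS)/R.
Let x = V_GS − 1.07. Then 96.7 x² + x − 8.04 = 0, giving x = 0.283 V (positive root), so V_GS = 1.35 V.
I_D = (V_DD − V_GS)/R = (9.11 − 1.35) / 34.3 = 0.226 mA.

V_GS = 1.35 V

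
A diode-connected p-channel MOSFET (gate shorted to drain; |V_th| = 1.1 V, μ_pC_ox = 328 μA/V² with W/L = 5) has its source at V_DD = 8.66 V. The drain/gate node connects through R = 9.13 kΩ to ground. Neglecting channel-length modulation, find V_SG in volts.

V_SG = 2.04 V

With gate tied to drain, V_SG = V_SD ≥ V_SG − |V_th|, so the device is in saturation.
k_p = μ_pC_ox · (W/L) = 1.64 mA/V².
KCL at the drain: ½ k_p (V_SG − |V_th|)² = (V_DD − V_SG)/R.
Let x = V_SG − 1.1. Then 7.49 x² + x − 7.56 = 0, giving x = 0.94 V (positive root), so V_SG = 2.04 V.
I_D = (V_DD − V_SG)/R = (8.66 − 2.04) / 9.13 = 0.725 mA.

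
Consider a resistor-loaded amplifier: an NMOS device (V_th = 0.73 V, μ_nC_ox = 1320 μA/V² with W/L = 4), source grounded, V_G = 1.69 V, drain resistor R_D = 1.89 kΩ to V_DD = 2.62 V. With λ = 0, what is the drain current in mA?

I_D = 1.23 mA

V_GS = V_G = 1.69 V, so V_ov = 1.69 − 0.73 = 0.96 V.
k_n = μ_nC_ox · (W/L) = 5.28 mA/V².
Assume saturation: I_D = ½ k_n V_ov² = 0.5 × 5.28 × 0.96² = 2.43 mA, giving V_DS = V_DD − I_D R_D = 2.62 − 2.43 × 1.89 = -1.98 V.
But -1.98 V < V_ov = 0.96 V, so the device is actually in triode.
In triode I_D = k_n[V_ov V_DS − ½ V_DS²] and I_D = (V_DD − V_DS)/R_D. Equating: 4.99 V_DS² − 10.58 V_DS + 2.62 = 0, giving V_DS = 0.286 V (the root below V_ov).
I_D = (2.62 − 0.286) / 1.89 = 1.23 mA.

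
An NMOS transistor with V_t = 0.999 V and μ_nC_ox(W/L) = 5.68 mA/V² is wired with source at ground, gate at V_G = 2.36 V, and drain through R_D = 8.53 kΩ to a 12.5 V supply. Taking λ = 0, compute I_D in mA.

I_D = 1.44 mA

V_GS = V_G = 2.36 V, so V_ov = 2.36 − 0.999 = 1.36 V.
Assume saturation: I_D = ½ k_n V_ov² = 0.5 × 5.68 × 1.36² = 5.26 mA, giving V_DS = V_DD − I_D R_D = 12.5 − 5.26 × 8.53 = -32.4 V.
But -32.4 V < V_ov = 1.36 V, so the device is actually in triode.
In triode I_D = k_n[V_ov V_DS − ½ V_DS²] and I_D = (V_DD − V_DS)/R_D. Equating: 24.2 V_DS² − 66.94 V_DS + 12.5 = 0, giving V_DS = 0.201 V (the root below V_ov).
I_D = (12.5 − 0.201) / 8.53 = 1.44 mA.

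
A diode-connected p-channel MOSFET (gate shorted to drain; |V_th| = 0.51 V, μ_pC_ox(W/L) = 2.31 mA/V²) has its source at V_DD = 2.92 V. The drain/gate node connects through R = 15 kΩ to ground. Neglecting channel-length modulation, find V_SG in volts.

V_SG = 0.855 V

With gate tied to drain, V_SG = V_SD ≥ V_SG − |V_th|, so the device is in saturation.
KCL at the drain: ½ k_p (V_SG − |V_th|)² = (V_DD − V_SG)/R.
Let x = V_SG − 0.51. Then 17.3 x² + x − 2.41 = 0, giving x = 0.345 V (positive root), so V_SG = 0.855 V.
I_D = (V_DD − V_SG)/R = (2.92 − 0.855) / 15 = 0.138 mA.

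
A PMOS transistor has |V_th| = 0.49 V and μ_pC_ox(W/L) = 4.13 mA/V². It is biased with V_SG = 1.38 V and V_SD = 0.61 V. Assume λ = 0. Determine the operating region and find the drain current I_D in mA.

V_ov = V_SG − |V_th| = 1.38 − 0.49 = 0.89 V.
Since V_SD = 0.61 V < V_ov = 0.89 V, the device is in the triode region.
I_D = k_p [V_ov · V_SD − ½ V_SD²] = 4.13 × [0.89 × 0.61 − 0.5 × 0.61²] = 1.47 mA.

Triode; I_D = 1.47 mA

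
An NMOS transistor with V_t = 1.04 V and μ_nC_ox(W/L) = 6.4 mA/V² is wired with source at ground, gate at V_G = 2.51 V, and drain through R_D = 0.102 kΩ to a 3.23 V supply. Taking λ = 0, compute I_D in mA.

I_D = 6.91 mA

V_GS = V_G = 2.51 V, so V_ov = 2.51 − 1.04 = 1.47 V.
Assume saturation: I_D = ½ k_n V_ov² = 0.5 × 6.4 × 1.47² = 6.91 mA, giving V_DS = V_DD − I_D R_D = 3.23 − 6.91 × 0.102 = 2.52 V.
V_DS = 2.52 V ≥ V_ov = 1.47 V, confirming saturation.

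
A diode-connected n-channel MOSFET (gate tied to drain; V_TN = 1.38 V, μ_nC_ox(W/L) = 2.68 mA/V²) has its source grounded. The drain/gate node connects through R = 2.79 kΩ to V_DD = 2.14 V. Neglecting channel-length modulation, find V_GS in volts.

With gate tied to drain, V_GS = V_DS ≥ V_GS − V_TN, so the device is in saturation.
KCL at the drain: ½ k_n (V_GS − V_TN)² = (V_DD − V_GS)/R.
Let x = V_GS − 1.38. Then 3.74 x² + x − 0.76 = 0, giving x = 0.337 V (positive root), so V_GS = 1.72 V.
I_D = (V_DD − V_GS)/R = (2.14 − 1.72) / 2.79 = 0.152 mA.

V_GS = 1.72 V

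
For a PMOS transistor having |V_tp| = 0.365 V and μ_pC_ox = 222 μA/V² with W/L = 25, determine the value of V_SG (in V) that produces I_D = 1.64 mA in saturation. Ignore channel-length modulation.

V_SG = 1.13 V

k_p = μ_pC_ox · (W/L) = 5.55 mA/V².
In saturation I_D = ½ k_p (V_SG − |V_tp|)², so V_SG − |V_tp| = √(2 I_D / k_p) = √(2 × 1.64 / 5.55) = 0.769 V.
V_SG = 0.365 + 0.769 = 1.13 V.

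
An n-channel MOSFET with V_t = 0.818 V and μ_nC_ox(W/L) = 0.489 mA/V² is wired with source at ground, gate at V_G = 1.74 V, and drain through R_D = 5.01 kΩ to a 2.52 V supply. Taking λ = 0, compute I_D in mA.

I_D = 0.208 mA

V_GS = V_G = 1.74 V, so V_ov = 1.74 − 0.818 = 0.922 V.
Assume saturation: I_D = ½ k_n V_ov² = 0.5 × 0.489 × 0.922² = 0.208 mA, giving V_DS = V_DD − I_D R_D = 2.52 − 0.208 × 5.01 = 1.48 V.
V_DS = 1.48 V ≥ V_ov = 0.922 V, confirming saturation.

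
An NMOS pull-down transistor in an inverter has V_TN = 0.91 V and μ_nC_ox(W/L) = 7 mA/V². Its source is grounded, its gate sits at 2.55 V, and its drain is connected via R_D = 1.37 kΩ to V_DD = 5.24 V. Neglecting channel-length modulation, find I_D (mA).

I_D = 3.57 mA

V_GS = V_G = 2.55 V, so V_ov = 2.55 − 0.91 = 1.64 V.
Assume saturation: I_D = ½ k_n V_ov² = 0.5 × 7 × 1.64² = 9.41 mA, giving V_DS = V_DD − I_D R_D = 5.24 − 9.41 × 1.37 = -7.66 V.
But -7.66 V < V_ov = 1.64 V, so the device is actually in triode.
In triode I_D = k_n[V_ov V_DS − ½ V_DS²] and I_D = (V_DD − V_DS)/R_D. Equating: 4.79 V_DS² − 16.73 V_DS + 5.24 = 0, giving V_DS = 0.348 V (the root below V_ov).
I_D = (5.24 − 0.348) / 1.37 = 3.57 mA.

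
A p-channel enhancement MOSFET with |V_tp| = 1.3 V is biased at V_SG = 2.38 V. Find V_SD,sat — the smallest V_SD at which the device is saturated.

V_SD,sat = 1.08 V

The boundary between triode and saturation is V_SD = V_SG − |V_tp| = V_ov.
V_ov = 2.38 − 1.3 = 1.08 V.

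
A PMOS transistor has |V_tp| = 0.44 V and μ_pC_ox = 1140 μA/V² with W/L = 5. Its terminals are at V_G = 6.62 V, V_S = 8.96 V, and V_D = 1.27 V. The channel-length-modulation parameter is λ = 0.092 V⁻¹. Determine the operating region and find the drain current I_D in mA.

Saturation; I_D = 17.6 mA

V_SG = V_S − V_G = 8.96 − 6.62 = 2.34 V; V_SD = V_S − V_D = 8.96 − 1.27 = 7.69 V.
k_p = μ_pC_ox · (W/L) = 5.7 mA/V².
V_ov = V_SG − |V_tp| = 2.34 − 0.44 = 1.9 V.
Since V_SD = 7.69 V ≥ V_ov = 1.9 V, the device is in saturation.
I_D = ½ k_p V_ov² (1 + λ V_SD) = 0.5 × 5.7 × 1.9² × (1 + 0.092 × 7.69) = 17.6 mA.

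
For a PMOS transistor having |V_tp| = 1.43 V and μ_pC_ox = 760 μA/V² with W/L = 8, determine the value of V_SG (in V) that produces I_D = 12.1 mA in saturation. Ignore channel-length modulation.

k_p = μ_pC_ox · (W/L) = 6.08 mA/V².
In saturation I_D = ½ k_p (V_SG − |V_tp|)², so V_SG − |V_tp| = √(2 I_D / k_p) = √(2 × 12.1 / 6.08) = 2 V.
V_SG = 1.43 + 2 = 3.43 V.

V_SG = 3.43 V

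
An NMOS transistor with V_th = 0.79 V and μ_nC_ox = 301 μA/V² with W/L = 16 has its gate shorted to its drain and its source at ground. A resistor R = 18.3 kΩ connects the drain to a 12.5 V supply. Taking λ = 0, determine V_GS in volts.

With gate tied to drain, V_GS = V_DS ≥ V_GS − V_th, so the device is in saturation.
k_n = μ_nC_ox · (W/L) = 4.816 mA/V².
KCL at the drain: ½ k_n (V_GS − V_th)² = (V_DD − V_GS)/R.
Let x = V_GS − 0.79. Then 44.1 x² + x − 11.71 = 0, giving x = 0.504 V (positive root), so V_GS = 1.29 V.
I_D = (V_DD − V_GS)/R = (12.5 − 1.29) / 18.3 = 0.612 mA.

V_GS = 1.29 V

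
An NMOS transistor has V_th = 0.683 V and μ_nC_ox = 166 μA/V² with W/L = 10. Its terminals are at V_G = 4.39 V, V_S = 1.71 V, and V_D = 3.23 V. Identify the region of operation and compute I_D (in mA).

Triode; I_D = 3.12 mA

V_GS = V_G − V_S = 4.39 − 1.71 = 2.68 V; V_DS = V_D − V_S = 3.23 − 1.71 = 1.52 V.
k_n = μ_nC_ox · (W/L) = 1.66 mA/V².
V_ov = V_GS − V_th = 2.68 − 0.683 = 2 V.
Since V_DS = 1.52 V < V_ov = 2 V, the device is in the triode region.
I_D = k_n [V_ov · V_DS − ½ V_DS²] = 1.66 × [2 × 1.52 − 0.5 × 1.52²] = 3.12 mA.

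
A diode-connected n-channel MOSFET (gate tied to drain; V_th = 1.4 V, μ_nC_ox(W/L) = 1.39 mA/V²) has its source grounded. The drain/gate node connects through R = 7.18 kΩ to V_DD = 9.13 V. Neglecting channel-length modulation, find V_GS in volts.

V_GS = 2.55 V

With gate tied to drain, V_GS = V_DS ≥ V_GS − V_th, so the device is in saturation.
KCL at the drain: ½ k_n (V_GS − V_th)² = (V_DD − V_GS)/R.
Let x = V_GS − 1.4. Then 4.99 x² + x − 7.73 = 0, giving x = 1.15 V (positive root), so V_GS = 2.55 V.
I_D = (V_DD − V_GS)/R = (9.13 − 2.55) / 7.18 = 0.917 mA.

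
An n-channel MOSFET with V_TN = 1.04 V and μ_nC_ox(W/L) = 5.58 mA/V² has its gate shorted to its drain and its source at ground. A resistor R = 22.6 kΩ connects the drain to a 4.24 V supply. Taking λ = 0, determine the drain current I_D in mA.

With gate tied to drain, V_GS = V_DS ≥ V_GS − V_TN, so the device is in saturation.
KCL at the drain: ½ k_n (V_GS − V_TN)² = (V_DD − V_GS)/R.
Let x = V_GS − 1.04. Then 63.1 x² + x − 3.2 = 0, giving x = 0.217 V (positive root), so V_GS = 1.26 V.
I_D = (V_DD − V_GS)/R = (4.24 − 1.26) / 22.6 = 0.132 mA.

I_D = 0.132 mA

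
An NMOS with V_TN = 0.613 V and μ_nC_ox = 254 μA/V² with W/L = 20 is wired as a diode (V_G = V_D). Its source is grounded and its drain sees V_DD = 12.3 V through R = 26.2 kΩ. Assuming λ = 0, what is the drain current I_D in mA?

With gate tied to drain, V_GS = V_DS ≥ V_GS − V_TN, so the device is in saturation.
k_n = μ_nC_ox · (W/L) = 5.08 mA/V².
KCL at the drain: ½ k_n (V_GS − V_TN)² = (V_DD − V_GS)/R.
Let x = V_GS − 0.613. Then 66.5 x² + x − 11.69 = 0, giving x = 0.412 V (positive root), so V_GS = 1.02 V.
I_D = (V_DD − V_GS)/R = (12.3 − 1.02) / 26.2 = 0.43 mA.

I_D = 0.430 mA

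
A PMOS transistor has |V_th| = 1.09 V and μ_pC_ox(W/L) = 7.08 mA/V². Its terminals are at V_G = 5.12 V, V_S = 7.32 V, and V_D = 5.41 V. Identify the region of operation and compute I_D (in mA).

V_SG = V_S − V_G = 7.32 − 5.12 = 2.2 V; V_SD = V_S − V_D = 7.32 − 5.41 = 1.91 V.
V_ov = V_SG − |V_th| = 2.2 − 1.09 = 1.11 V.
Since V_SD = 1.91 V ≥ V_ov = 1.11 V, the device is in saturation.
I_D = ½ k_p V_ov² = 0.5 × 7.08 × 1.11² = 4.36 mA.

Saturation; I_D = 4.36 mA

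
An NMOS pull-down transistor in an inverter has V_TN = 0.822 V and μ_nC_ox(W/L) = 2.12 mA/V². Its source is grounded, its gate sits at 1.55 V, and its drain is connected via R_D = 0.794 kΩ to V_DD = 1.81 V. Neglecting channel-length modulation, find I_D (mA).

I_D = 0.562 mA

V_GS = V_G = 1.55 V, so V_ov = 1.55 − 0.822 = 0.728 V.
Assume saturation: I_D = ½ k_n V_ov² = 0.5 × 2.12 × 0.728² = 0.562 mA, giving V_DS = V_DD − I_D R_D = 1.81 − 0.562 × 0.794 = 1.36 V.
V_DS = 1.36 V ≥ V_ov = 0.728 V, confirming saturation.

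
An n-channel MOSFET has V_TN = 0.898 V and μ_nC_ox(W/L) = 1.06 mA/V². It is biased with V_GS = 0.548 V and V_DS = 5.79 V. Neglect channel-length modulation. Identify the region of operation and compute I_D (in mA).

V_GS = 0.548 V < V_TN = 0.898 V, so the transistor is in cutoff.

Cutoff; I_D = 0 mA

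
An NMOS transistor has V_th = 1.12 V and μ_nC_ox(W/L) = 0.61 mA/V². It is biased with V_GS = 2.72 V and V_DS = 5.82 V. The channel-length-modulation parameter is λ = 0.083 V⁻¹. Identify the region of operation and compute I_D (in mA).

V_ov = V_GS − V_th = 2.72 − 1.12 = 1.6 V.
Since V_DS = 5.82 V ≥ V_ov = 1.6 V, the device is in saturation.
I_D = ½ k_n V_ov² (1 + λ V_DS) = 0.5 × 0.61 × 1.6² × (1 + 0.083 × 5.82) = 1.16 mA.

Saturation; I_D = 1.16 mA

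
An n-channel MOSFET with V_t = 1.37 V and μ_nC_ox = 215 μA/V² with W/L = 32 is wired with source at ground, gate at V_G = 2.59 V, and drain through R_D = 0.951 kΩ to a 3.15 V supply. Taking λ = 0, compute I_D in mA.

I_D = 2.88 mA

V_GS = V_G = 2.59 V, so V_ov = 2.59 − 1.37 = 1.22 V.
k_n = μ_nC_ox · (W/L) = 6.88 mA/V².
Assume saturation: I_D = ½ k_n V_ov² = 0.5 × 6.88 × 1.22² = 5.12 mA, giving V_DS = V_DD − I_D R_D = 3.15 − 5.12 × 0.951 = -1.72 V.
But -1.72 V < V_ov = 1.22 V, so the device is actually in triode.
In triode I_D = k_n[V_ov V_DS − ½ V_DS²] and I_D = (V_DD − V_DS)/R_D. Equating: 3.27 V_DS² − 8.982 V_DS + 3.15 = 0, giving V_DS = 0.413 V (the root below V_ov).
I_D = (3.15 − 0.413) / 0.951 = 2.88 mA.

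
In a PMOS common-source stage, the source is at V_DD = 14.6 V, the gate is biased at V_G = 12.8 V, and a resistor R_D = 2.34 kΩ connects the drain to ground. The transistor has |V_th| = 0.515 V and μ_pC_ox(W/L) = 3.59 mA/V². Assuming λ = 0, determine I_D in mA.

V_SG = V_DD − V_G = 14.6 − 12.8 = 1.8 V, so V_ov = 1.8 − 0.515 = 1.28 V.
Assume saturation: I_D = ½ k_p V_ov² = 0.5 × 3.59 × 1.28² = 2.96 mA, giving V_SD = V_DD − I_D R_D = 14.6 − 2.96 × 2.34 = 7.66 V.
V_SD = 7.66 V ≥ V_ov = 1.28 V, confirming saturation.

I_D = 2.96 mA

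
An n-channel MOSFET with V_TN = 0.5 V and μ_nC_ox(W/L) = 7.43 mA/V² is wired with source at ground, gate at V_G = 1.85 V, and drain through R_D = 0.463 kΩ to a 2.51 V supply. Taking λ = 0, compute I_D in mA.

I_D = 4.28 mA

V_GS = V_G = 1.85 V, so V_ov = 1.85 − 0.5 = 1.35 V.
Assume saturation: I_D = ½ k_n V_ov² = 0.5 × 7.43 × 1.35² = 6.77 mA, giving V_DS = V_DD − I_D R_D = 2.51 − 6.77 × 0.463 = -0.625 V.
But -0.625 V < V_ov = 1.35 V, so the device is actually in triode.
In triode I_D = k_n[V_ov V_DS − ½ V_DS²] and I_D = (V_DD − V_DS)/R_D. Equating: 1.72 V_DS² − 5.644 V_DS + 2.51 = 0, giving V_DS = 0.53 V (the root below V_ov).
I_D = (2.51 − 0.53) / 0.463 = 4.28 mA.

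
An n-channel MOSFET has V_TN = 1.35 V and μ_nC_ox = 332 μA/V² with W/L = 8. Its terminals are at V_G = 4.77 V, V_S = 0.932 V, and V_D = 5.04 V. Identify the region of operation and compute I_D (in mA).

Saturation; I_D = 8.22 mA

V_GS = V_G − V_S = 4.77 − 0.932 = 3.84 V; V_DS = V_D − V_S = 5.04 − 0.932 = 4.11 V.
k_n = μ_nC_ox · (W/L) = 2.656 mA/V².
V_ov = V_GS − V_TN = 3.84 − 1.35 = 2.49 V.
Since V_DS = 4.11 V ≥ V_ov = 2.49 V, the device is in saturation.
I_D = ½ k_n V_ov² = 0.5 × 2.656 × 2.49² = 8.22 mA.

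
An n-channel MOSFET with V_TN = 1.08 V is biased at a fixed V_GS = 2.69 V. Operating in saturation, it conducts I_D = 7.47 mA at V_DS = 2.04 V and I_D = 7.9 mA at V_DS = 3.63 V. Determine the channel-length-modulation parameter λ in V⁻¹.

λ = 0.0391 V⁻¹

With V_GS fixed, I_D ∝ (1 + λ V_DS) in saturation, so I_D2/I_D1 = (1 + λ V_DS2)/(1 + λ V_DS1).
7.9/7.47 = 1.058 = (1 + 3.63 λ)/(1 + 2.04 λ).
Solving: λ (I_D1 V_DS2 − I_D2 V_DS1) = I_D2 − I_D1, so λ = (7.9 − 7.47) / (7.47 × 3.63 − 7.9 × 2.04) = 0.43 / 11 = 0.0391 V⁻¹.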